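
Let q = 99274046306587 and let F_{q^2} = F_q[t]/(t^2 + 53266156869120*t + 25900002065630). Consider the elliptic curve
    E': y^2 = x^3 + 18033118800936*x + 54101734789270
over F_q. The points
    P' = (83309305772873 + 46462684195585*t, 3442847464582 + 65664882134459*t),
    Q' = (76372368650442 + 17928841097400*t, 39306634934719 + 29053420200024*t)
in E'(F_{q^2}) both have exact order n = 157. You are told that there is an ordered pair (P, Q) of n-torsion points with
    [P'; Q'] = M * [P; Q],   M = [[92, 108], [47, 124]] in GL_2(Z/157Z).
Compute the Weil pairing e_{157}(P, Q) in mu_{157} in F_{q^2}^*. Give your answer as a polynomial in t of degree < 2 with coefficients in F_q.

95031303863597 + 44008444323367*t

The 157-Weil pairing on E[157] over F_{99274046306587} is alternating-bilinear: e_{157}(P',Q') = e_{157}(P,Q)^det(M).
92*124 - 108*47 = 6332; reduced mod 157: det = 52, inverse 154.
Run Miller on y^2=x^3+18033118800936*x+54101734789270 over F_{99274046306587}: ladder 10011101 (8 bits); e = f_P(D_Q)/f_Q(D_P).
e_{157}(P',Q') = 52699376152614 + 18890840090935*t.
e_{157}(P,Q) = (52699376152614 + 18890840090935*t)^{154} = 95031303863597 + 44008444323367*t.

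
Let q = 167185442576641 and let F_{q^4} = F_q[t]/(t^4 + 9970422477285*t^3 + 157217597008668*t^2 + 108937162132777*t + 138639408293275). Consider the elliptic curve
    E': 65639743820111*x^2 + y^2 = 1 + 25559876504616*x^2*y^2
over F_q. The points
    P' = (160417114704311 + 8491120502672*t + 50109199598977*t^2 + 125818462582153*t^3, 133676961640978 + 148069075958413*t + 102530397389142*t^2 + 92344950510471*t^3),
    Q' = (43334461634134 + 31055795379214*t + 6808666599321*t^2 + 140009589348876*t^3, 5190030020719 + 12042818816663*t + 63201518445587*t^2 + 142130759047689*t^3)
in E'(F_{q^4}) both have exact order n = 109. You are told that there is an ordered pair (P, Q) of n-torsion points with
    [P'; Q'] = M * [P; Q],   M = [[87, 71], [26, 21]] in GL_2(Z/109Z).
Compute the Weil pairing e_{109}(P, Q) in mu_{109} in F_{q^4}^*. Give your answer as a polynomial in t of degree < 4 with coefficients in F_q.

Under M = [[87,71],[26,21]] in GL_2(Z/109), e_{109}(P',Q') = e_{109}(P,Q)^(87*21-71*26 mod 109).
So e_{109}(P,Q) = e_{109}(P',Q')^{86}, since 90*86 = 1 mod 109.
Map (x,y)_Ed via u=(1+y)/(1-y), v=(1+y)/((1-y)x) to Montgomery A=47168844705000,B=127069617002464; then to (a',b')=(160856204466235,0).
n = 109 = (1101101)_2 (7 bits, wt 5); accumulate f_{109,P'}(Q'+S)/f_{109,P'}(S) along the 6-step ladder.
e_{109}(P',Q') = 149325074739005 + 92610933647555*t + 85085838583986*t^2 + 142934259767261*t^3.
Thus e_{109}(P,Q) = 108803791625873 + 146453937346394*t + 18635330180676*t^2 + 154122039406551*t^3.

108803791625873 + 146453937346394*t + 18635330180676*t^2 + 154122039406551*t^3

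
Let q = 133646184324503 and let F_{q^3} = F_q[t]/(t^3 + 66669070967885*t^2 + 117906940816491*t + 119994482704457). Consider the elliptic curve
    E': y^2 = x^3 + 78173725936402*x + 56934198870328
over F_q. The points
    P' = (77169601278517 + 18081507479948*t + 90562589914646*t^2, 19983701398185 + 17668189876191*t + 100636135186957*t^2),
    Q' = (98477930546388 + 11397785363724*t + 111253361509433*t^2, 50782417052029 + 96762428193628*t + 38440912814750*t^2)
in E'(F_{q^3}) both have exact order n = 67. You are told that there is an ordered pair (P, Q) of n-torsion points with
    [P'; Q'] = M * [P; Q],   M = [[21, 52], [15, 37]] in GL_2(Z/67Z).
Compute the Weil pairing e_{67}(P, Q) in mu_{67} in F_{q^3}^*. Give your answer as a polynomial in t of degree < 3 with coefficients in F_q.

91416420561920 + 64936962602365*t + 69410499876981*t^2

Under M = [[21,52],[15,37]] in GL_2(Z/67), e_{67}(P',Q') = e_{67}(P,Q)^(21*37-52*15 mod 67).
So e_{67}(P,Q) = e_{67}(P',Q')^{22}, since 64*22 = 1 mod 67.
Run Miller on y^2=x^3+78173725936402*x+56934198870328 over F_{133646184324503}: ladder 1000011 (7 bits); e = f_P(D_Q)/f_Q(D_P).
f_P(D_Q)/f_Q(D_P) = 48722402230743 + 115968787932321*t + 85710372053822*t^2.
Finally e_{67}(P,Q) = 91416420561920 + 64936962602365*t + 69410499876981*t^2.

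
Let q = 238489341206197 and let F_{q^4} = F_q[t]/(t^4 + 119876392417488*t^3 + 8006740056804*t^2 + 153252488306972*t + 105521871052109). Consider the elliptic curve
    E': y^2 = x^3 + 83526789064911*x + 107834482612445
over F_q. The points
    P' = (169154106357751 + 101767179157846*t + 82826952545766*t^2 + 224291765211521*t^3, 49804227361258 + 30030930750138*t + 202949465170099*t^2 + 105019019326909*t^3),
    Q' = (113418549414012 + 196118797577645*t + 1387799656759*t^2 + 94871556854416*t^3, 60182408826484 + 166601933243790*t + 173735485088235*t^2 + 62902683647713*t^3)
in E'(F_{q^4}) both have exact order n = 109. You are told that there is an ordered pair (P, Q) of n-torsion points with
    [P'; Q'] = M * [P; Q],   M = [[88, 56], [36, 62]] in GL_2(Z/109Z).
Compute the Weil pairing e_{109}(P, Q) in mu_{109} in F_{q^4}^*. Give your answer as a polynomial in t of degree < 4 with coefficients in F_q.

40582454660666 + 74570181780111*t + 156518161446641*t^2 + 150399001646382*t^3

The 109-Weil pairing on E[109] over F_{238489341206197} is alternating-bilinear: e_{109}(P',Q') = e_{109}(P,Q)^det(M).
Hence e(P,Q) = e(P',Q')^{84} where 84 = 61^{-1} mod 109.
Run Miller on y^2=x^3+83526789064911*x+107834482612445 over F_{238489341206197}: ladder 1101101 (7 bits); e = f_P(D_Q)/f_Q(D_P).
f_P(D_Q)/f_Q(D_P) = 27717569714744 + 99525101358107*t + 126633504799849*t^2 + 89484367002886*t^3.
Thus e_{109}(P,Q) = 40582454660666 + 74570181780111*t + 156518161446641*t^2 + 150399001646382*t^3.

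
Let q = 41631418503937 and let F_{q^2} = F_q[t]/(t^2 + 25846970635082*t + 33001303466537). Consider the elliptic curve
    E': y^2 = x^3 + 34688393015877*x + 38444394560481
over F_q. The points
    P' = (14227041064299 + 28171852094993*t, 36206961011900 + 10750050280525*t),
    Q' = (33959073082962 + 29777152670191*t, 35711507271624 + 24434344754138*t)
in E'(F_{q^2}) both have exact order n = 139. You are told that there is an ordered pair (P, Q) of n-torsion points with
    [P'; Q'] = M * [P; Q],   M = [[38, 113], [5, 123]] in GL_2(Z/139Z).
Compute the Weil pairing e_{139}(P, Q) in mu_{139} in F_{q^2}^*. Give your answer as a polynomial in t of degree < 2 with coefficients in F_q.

35540530878520 + 39785162687560*t

e_{139} is bilinear + alternating on E[139], so e_{139}(38*P + 113*Q, 5*P + 123*Q) = e_{139}(P,Q)^(38*123-113*5).
Hence e(P,Q) = e(P',Q')^{41} where 41 = 78^{-1} mod 139.
Miller loop for e_{139} over F_{41631418503937^2}: bits of 139 = 10001011; 7 double steps + 3 add steps, l/v at each.
So e_{139}(P',Q') = 14962058401590 + 12755158301922*t.
e_{139}(P,Q) = (14962058401590 + 12755158301922*t)^{41} = 35540530878520 + 39785162687560*t.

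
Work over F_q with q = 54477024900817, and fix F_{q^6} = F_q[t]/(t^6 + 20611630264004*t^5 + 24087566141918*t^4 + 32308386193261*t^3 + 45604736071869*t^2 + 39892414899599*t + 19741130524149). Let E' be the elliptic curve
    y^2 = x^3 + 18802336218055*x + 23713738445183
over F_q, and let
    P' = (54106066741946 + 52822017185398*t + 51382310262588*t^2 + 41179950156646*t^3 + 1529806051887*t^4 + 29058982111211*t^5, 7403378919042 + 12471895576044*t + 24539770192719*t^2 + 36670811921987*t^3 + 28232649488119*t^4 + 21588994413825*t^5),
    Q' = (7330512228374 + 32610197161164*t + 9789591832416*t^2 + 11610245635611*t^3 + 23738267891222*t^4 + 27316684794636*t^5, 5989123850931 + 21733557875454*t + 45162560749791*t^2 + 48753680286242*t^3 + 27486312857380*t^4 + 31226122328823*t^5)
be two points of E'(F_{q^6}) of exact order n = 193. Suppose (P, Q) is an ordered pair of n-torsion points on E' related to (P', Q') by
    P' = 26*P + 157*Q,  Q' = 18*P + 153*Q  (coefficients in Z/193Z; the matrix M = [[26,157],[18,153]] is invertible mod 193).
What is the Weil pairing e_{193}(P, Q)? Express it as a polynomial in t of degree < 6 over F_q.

Since e_{193}(P,P)=e_{193}(Q,Q)=1 and e_{193}(Q,P)=e_{193}(P,Q)^{-1}, expanding e_{193}(26*P + 157*Q,18*P + 153*Q) leaves e(P,Q)^det(M).
Hence e(P,Q) = e(P',Q')^{32} where 32 = 187^{-1} mod 193.
n = 193 = (11000001)_2 (8 bits, wt 3); accumulate f_{193,P'}(Q'+S)/f_{193,P'}(S) along the 7-step ladder.
e_{193}(P',Q') = 28494928500848 + 1271955421994*t + 19691256606827*t^2 + 13566138278043*t^3 + 15598964247313*t^4 + 8924358759285*t^5.
(28494928500848 + 1271955421994*t + 19691256606827*t^2 + 13566138278043*t^3 + 15598964247313*t^4 + 8924358759285*t^5)^{32} mod (54477024900817,f) = 15557885350770 + 45307455202573*t + 7057496009579*t^2 + 24273990398141*t^3 + 25535555983037*t^4 + 20659476520816*t^5.

15557885350770 + 45307455202573*t + 7057496009579*t^2 + 24273990398141*t^3 + 25535555983037*t^4 + 20659476520816*t^5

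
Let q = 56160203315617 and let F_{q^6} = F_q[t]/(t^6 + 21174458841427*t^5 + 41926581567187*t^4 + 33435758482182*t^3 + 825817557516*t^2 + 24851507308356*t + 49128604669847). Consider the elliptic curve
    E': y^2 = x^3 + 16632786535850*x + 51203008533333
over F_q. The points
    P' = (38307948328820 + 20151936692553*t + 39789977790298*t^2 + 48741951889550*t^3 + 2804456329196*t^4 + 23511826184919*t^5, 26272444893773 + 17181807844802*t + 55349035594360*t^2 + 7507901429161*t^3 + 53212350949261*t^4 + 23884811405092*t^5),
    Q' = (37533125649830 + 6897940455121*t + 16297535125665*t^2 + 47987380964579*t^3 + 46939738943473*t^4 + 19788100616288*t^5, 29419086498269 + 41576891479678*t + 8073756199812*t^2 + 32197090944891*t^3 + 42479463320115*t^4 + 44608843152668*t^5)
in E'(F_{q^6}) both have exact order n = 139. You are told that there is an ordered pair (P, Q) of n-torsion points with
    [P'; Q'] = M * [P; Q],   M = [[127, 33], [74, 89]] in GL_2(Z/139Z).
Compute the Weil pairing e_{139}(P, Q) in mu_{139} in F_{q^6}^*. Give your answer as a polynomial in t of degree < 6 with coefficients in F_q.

45105781159269 + 14912364310109*t + 23713160802909*t^2 + 8262689880249*t^3 + 50567975277938*t^4 + 39875942428752*t^5

Under M = [[127,33],[74,89]] in GL_2(Z/139), e_{139}(P',Q') = e_{139}(P,Q)^(127*89-33*74 mod 139).
Hence e(P,Q) = e(P',Q')^{135} where 135 = 104^{-1} mod 139.
8-bit Miller (10001011) on E'/F_{56160203315617} with a'=16632786535850, b'=51203008533333: accumulate tangent/chord ratios at Q'+S and P'+S'.
Miller gives e_{139}(P',Q') = 43450622546576 + 20595644361635*t + 34639895717963*t^2 + 3502140578722*t^3 + 33427870019080*t^4 + 25838431731027*t^5 in F_{56160203315617^6}.
e_{139}(P,Q) = (43450622546576 + 20595644361635*t + 34639895717963*t^2 + 3502140578722*t^3 + 33427870019080*t^4 + 25838431731027*t^5)^{135} = 45105781159269 + 14912364310109*t + 23713160802909*t^2 + 8262689880249*t^3 + 50567975277938*t^4 + 39875942428752*t^5.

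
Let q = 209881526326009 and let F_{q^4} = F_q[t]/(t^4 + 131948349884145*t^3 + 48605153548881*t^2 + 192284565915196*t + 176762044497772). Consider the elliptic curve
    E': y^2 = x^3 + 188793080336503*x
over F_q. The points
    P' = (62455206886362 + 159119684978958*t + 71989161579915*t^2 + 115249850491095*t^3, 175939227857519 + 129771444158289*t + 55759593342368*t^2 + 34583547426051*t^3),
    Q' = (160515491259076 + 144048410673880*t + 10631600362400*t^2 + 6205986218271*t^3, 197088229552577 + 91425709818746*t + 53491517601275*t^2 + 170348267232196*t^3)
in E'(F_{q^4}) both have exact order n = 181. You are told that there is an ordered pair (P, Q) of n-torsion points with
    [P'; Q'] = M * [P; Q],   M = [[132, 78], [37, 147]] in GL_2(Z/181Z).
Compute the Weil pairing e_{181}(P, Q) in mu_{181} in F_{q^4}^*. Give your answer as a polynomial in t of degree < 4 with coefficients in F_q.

123023738749779 + 177180074185441*t + 99485553956140*t^2 + 204774244538266*t^3

e_{181}(aP+bQ,cP+dQ) = e_{181}(P,Q)^(ad-bc); with (a,b,c,d)=(132,78,37,147) this gives the det-181 law.
det(M) mod 181 = 47; its inverse in (Z/181)^* is 104 (check: 47*104 mod 181 = 1).
Double-and-add over 10110101: 8-1 doublings, 5-1 additions; each step l_{T,T}/v_{2T} or l_{T,P'}/v at Q'+S for random S.
Miller gives e_{181}(P',Q') = 7593222050308 + 187518198521985*t + 58898969791124*t^2 + 197332245833283*t^3 in F_{209881526326009^4}.
Thus e_{181}(P,Q) = 123023738749779 + 177180074185441*t + 99485553956140*t^2 + 204774244538266*t^3.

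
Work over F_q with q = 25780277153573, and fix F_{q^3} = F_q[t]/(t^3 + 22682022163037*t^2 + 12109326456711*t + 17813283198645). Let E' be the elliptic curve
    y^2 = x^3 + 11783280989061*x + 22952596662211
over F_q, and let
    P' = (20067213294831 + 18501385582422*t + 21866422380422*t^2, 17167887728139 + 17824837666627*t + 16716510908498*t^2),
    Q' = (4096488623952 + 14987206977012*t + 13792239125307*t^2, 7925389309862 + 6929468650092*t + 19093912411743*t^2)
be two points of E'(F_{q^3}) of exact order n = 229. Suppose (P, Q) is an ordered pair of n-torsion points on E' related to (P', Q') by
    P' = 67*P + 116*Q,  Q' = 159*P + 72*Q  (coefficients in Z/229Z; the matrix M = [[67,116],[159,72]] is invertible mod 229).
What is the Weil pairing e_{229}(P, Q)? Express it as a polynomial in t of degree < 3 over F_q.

10575909361270 + 442871235174*t + 24732198774151*t^2

Under M = [[67,116],[159,72]] in GL_2(Z/229), e_{229}(P',Q') = e_{229}(P,Q)^(67*72-116*159 mod 229).
det(M) mod 229 = 120; its inverse in (Z/229)^* is 21 (check: 120*21 mod 229 = 1).
Build f_{229,P'} and f_{229,Q'} via the 8-bit ladder of 229=11100101_2; evaluate at shifted divisors; quotient in F_{25780277153573^3}.
e_{229}(P',Q') = 16707766626763 + 1284140684215*t + 11696760718464*t^2.
Raise to 21: e(P,Q) = 10575909361270 + 442871235174*t + 24732198774151*t^2 in mu_{229}.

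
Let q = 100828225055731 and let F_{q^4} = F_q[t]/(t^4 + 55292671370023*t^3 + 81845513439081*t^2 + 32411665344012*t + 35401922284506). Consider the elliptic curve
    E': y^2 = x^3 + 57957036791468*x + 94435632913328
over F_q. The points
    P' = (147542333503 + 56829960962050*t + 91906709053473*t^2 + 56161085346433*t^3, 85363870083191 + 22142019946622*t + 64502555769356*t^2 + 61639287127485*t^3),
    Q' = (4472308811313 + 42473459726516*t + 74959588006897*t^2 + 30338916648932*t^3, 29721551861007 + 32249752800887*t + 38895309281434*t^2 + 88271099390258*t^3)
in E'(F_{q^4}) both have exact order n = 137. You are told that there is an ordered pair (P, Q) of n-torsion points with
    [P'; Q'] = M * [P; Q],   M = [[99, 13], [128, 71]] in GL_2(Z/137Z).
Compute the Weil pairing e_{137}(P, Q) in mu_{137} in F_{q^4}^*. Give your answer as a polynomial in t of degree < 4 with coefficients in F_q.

Since e_{137}(P,P)=e_{137}(Q,Q)=1 and e_{137}(Q,P)=e_{137}(P,Q)^{-1}, expanding e_{137}(99*P + 13*Q,128*P + 71*Q) leaves e(P,Q)^det(M).
So e_{137}(P,Q) = e_{137}(P',Q')^{81}, since 22*81 = 1 mod 137.
Build f_{137,P'} and f_{137,Q'} via the 8-bit ladder of 137=10001001_2; evaluate at shifted divisors; quotient in F_{100828225055731^4}.
So e_{137}(P',Q') = 55548070069833 + 67572334864863*t + 84863571243108*t^2 + 34174410812668*t^3.
Finally e_{137}(P,Q) = 29221853498002 + 42413197933219*t + 999832013248*t^2 + 66316688845290*t^3.

29221853498002 + 42413197933219*t + 999832013248*t^2 + 66316688845290*t^3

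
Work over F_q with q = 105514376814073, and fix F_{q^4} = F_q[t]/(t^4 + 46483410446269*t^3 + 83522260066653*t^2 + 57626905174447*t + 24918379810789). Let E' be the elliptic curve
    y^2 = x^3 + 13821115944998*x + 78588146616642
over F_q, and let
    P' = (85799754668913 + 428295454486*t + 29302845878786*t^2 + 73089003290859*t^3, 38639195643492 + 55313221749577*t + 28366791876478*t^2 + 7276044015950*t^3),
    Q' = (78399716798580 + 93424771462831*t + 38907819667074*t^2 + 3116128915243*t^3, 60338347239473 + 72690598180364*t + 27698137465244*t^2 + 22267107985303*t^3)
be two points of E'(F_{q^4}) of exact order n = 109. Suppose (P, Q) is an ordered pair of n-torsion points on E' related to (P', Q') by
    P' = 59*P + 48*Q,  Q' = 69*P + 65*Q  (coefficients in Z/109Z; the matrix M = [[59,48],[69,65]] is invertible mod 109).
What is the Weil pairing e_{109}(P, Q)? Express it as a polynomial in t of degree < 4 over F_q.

91765480653678 + 79676399393724*t + 50613853417650*t^2 + 70279367424830*t^3

Since e_{109}(P,P)=e_{109}(Q,Q)=1 and e_{109}(Q,P)=e_{109}(P,Q)^{-1}, expanding e_{109}(59*P + 48*Q,69*P + 65*Q) leaves e(P,Q)^det(M).
So e_{109}(P,Q) = e_{109}(P',Q')^{104}, since 87*104 = 1 mod 109.
Run Miller on y^2=x^3+13821115944998*x+78588146616642 over F_{105514376814073}: ladder 1101101 (7 bits); e = f_P(D_Q)/f_Q(D_P).
e_{109}(P',Q') = 37675885621548 + 40392631952632*t + 72809968870635*t^2 + 57319998115254*t^3.
Hence e(P,Q) = 91765480653678 + 79676399393724*t + 50613853417650*t^2 + 70279367424830*t^3 in F_{105514376814073^4}^*.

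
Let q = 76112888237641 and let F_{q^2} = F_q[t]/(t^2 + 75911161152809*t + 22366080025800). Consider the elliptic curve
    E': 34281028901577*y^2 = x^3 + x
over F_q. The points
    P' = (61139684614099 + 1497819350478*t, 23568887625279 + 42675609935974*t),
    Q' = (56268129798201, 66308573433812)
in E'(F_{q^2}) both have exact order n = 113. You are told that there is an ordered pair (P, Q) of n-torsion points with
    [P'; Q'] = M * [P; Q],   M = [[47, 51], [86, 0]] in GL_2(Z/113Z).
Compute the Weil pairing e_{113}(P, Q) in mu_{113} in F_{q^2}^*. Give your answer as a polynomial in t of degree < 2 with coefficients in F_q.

e_{113}(aP+bQ,cP+dQ) = e_{113}(P,Q)^(ad-bc); with (a,b,c,d)=(47,51,86,0) this gives the det-113 law.
Inverting 21 mod 113: 70. Thus e_{113}(P,Q) = e(P',Q')^{70}.
Set x_W=30154626684142*u, y_W=30154626684142*v; then E': y_W^2=x_W^3+19281846730185*x_W.
n = 113 = (1110001)_2 (7 bits, wt 4); accumulate f_{113,P'}(Q'+S)/f_{113,P'}(S) along the 6-step ladder.
f_P(D_Q)/f_Q(D_P) = 33138795098879 + 54200355455890*t.
(33138795098879 + 54200355455890*t)^{70} mod (76112888237641,f) = 61101227660549 + 12293996529223*t.

61101227660549 + 12293996529223*t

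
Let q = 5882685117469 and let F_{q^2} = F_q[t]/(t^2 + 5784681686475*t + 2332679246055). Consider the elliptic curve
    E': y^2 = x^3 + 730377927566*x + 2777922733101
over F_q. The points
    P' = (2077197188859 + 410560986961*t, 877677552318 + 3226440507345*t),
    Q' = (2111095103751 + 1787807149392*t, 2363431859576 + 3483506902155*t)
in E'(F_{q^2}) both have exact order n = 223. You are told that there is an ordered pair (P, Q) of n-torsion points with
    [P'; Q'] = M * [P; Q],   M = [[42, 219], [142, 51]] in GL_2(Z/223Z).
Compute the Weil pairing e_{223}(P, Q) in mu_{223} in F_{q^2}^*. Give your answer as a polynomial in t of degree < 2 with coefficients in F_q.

e_{223} is bilinear + alternating on E[223], so e_{223}(42*P + 219*Q, 142*P + 51*Q) = e_{223}(P,Q)^(42*51-219*142).
So e_{223}(P,Q) = e_{223}(P',Q')^{164}, since 34*164 = 1 mod 223.
Run Miller on y^2=x^3+730377927566*x+2777922733101 over F_{5882685117469}: ladder 11011111 (8 bits); e = f_P(D_Q)/f_Q(D_P).
e_{223}(P',Q') = 5158899830083 + 3744505294838*t.
e_{223}(P,Q) = (5158899830083 + 3744505294838*t)^{164} = 3143877611043 + 4687959650572*t.

3143877611043 + 4687959650572*t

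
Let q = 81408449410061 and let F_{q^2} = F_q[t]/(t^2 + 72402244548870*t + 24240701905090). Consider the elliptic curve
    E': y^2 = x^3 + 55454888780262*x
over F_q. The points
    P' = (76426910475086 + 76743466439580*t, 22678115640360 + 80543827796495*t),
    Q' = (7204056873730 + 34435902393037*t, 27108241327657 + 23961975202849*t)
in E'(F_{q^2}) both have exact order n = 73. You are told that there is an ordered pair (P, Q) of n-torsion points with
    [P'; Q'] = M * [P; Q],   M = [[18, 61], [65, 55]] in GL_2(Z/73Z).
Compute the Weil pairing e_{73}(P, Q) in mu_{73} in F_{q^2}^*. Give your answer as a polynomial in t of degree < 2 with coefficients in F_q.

Alternating bilinearity on E[73] (values in mu_{73} in F_{81408449410061^2}) gives e(P',Q') = e(P,Q)^det(M).
So e_{73}(P,Q) = e_{73}(P',Q')^{69}, since 18*69 = 1 mod 73.
Build f_{73,P'} and f_{73,Q'} via the 7-bit ladder of 73=1001001_2; evaluate at shifted divisors; quotient in F_{81408449410061^2}.
So e_{73}(P',Q') = 53359707988814 + 53804074277470*t.
Hence e(P,Q) = 22380432813220 + 3348860788793*t in F_{81408449410061^2}^*.

22380432813220 + 3348860788793*t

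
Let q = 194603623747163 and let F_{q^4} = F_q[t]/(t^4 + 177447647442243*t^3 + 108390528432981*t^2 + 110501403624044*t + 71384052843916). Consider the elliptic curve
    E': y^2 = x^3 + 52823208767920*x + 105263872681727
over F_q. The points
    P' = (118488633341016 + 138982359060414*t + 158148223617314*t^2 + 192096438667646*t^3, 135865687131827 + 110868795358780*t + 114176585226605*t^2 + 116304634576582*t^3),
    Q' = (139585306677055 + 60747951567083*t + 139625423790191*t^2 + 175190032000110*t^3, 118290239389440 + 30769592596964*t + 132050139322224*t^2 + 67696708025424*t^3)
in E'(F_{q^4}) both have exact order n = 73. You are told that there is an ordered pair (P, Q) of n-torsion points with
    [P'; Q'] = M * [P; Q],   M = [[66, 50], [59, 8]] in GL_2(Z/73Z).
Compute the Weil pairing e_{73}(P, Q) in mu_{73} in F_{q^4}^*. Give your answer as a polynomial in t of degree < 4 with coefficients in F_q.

Alternating bilinearity on E[73] (values in mu_{73} in F_{194603623747163^4}) gives e(P',Q') = e(P,Q)^det(M).
Inverting 60 mod 73: 28. Thus e_{73}(P,Q) = e(P',Q')^{28}.
7-bit Miller (1001001) on E'/F_{194603623747163} with a'=52823208767920, b'=105263872681727: accumulate tangent/chord ratios at Q'+S and P'+S'.
f_P(D_Q)/f_Q(D_P) = 167532630848387 + 36916749114318*t + 17918739720490*t^2 + 67041118739741*t^3.
Raise to 28: e(P,Q) = 132013552845333 + 150150765538594*t + 45484512651924*t^2 + 26738716881276*t^3 in mu_{73}.

132013552845333 + 150150765538594*t + 45484512651924*t^2 + 26738716881276*t^3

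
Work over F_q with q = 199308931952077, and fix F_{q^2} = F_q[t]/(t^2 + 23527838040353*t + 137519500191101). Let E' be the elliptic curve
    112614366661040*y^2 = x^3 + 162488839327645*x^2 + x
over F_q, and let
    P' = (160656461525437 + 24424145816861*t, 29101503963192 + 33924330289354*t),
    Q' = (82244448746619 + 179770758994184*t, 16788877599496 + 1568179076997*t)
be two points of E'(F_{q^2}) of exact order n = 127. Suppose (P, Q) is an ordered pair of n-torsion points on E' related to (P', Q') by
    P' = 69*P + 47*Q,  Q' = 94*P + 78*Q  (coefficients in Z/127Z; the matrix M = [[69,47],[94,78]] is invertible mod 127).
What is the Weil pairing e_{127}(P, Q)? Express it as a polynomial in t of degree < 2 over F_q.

The 127-Weil pairing on E[127] over F_{199308931952077} is alternating-bilinear: e_{127}(P',Q') = e_{127}(P,Q)^det(M).
Hence e(P,Q) = e(P',Q')^{105} where 105 = 75^{-1} mod 127.
Set x_W=93619141390463*u+121337233448727, y_W=93619141390463*v; then E': y_W^2=x_W^3+71918254430321.
Miller loop for e_{127} over F_{199308931952077^2}: bits of 127 = 1111111; 6 double steps + 6 add steps, l/v at each.
e_{127}(P',Q') = 150060214386348 + 85922037800366*t.
(150060214386348 + 85922037800366*t)^{105} mod (199308931952077,f) = 80368234721237 + 19227665758855*t.

80368234721237 + 19227665758855*t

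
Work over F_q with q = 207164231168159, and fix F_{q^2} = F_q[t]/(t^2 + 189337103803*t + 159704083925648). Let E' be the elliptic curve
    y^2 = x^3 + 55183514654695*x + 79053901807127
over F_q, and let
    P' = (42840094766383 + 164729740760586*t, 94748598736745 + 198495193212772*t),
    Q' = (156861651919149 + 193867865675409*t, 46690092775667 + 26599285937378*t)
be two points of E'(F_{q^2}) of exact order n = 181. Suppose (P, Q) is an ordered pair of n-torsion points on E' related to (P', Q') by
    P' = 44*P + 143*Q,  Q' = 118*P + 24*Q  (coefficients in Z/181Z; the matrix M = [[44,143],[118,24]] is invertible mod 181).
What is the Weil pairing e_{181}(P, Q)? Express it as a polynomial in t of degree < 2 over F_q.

Under M = [[44,143],[118,24]] in GL_2(Z/181), e_{181}(P',Q') = e_{181}(P,Q)^(44*24-143*118 mod 181).
Hence e(P,Q) = e(P',Q')^{130} where 130 = 110^{-1} mod 181.
n = 181 = (10110101)_2 (8 bits, wt 5); accumulate f_{181,P'}(Q'+S)/f_{181,P'}(S) along the 7-step ladder.
The quotient is 1647557234045 + 150012750465953*t.
Thus e_{181}(P,Q) = 40526786961202 + 88813372573813*t.

40526786961202 + 88813372573813*t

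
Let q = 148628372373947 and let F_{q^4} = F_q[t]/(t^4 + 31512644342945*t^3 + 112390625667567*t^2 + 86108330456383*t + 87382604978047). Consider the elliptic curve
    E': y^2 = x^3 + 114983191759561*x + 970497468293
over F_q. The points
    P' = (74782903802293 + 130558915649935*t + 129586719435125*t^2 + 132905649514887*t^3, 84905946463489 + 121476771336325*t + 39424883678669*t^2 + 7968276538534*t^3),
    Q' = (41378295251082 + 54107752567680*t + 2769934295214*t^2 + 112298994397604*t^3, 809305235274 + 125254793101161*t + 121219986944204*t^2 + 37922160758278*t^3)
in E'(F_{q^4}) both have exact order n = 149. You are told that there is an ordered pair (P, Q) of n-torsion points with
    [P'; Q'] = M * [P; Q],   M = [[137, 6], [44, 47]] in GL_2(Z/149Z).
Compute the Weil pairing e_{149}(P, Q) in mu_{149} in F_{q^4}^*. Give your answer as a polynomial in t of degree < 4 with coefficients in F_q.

The 149-Weil pairing on E[149] over F_{148628372373947} is alternating-bilinear: e_{149}(P',Q') = e_{149}(P,Q)^det(M).
Hence e(P,Q) = e(P',Q')^{70} where 70 = 66^{-1} mod 149.
Build f_{149,P'} and f_{149,Q'} via the 8-bit ladder of 149=10010101_2; evaluate at shifted divisors; quotient in F_{148628372373947^4}.
Miller gives e_{149}(P',Q') = 85849694652799 + 2875268764881*t + 112294673124279*t^2 + 42512587183674*t^3 in F_{148628372373947^4}.
(85849694652799 + 2875268764881*t + 112294673124279*t^2 + 42512587183674*t^3)^{70} mod (148628372373947,f) = 53111519004881 + 136935251562467*t + 75913686428116*t^2 + 86040919214787*t^3.

53111519004881 + 136935251562467*t + 75913686428116*t^2 + 86040919214787*t^3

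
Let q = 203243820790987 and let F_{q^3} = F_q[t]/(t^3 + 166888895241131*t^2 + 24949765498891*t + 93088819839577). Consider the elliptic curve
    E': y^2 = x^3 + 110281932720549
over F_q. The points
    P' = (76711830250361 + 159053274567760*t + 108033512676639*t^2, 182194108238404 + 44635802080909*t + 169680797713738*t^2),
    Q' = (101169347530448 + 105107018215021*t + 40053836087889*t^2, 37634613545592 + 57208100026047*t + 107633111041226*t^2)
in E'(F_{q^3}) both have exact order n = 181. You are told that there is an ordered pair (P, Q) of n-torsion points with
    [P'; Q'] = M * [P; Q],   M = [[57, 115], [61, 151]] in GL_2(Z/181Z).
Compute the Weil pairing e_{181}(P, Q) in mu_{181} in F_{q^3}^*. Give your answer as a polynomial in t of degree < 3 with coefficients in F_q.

The 181-Weil pairing on E[181] over F_{203243820790987} is alternating-bilinear: e_{181}(P',Q') = e_{181}(P,Q)^det(M).
det M = 57*151 - 115*61 = 1592 = 144 (mod 181); 144^{-1} = 44 (mod 181).
8-bit Miller (10110101) on E'/F_{203243820790987} with a'=0, b'=110281932720549: accumulate tangent/chord ratios at Q'+S and P'+S'.
e_{181}(P',Q') = 1350289669005 + 23657242008598*t + 122869853648124*t^2.
Hence e(P,Q) = 163197758442726 + 46844123302485*t + 190491885438972*t^2 in F_{203243820790987^3}^*.

163197758442726 + 46844123302485*t + 190491885438972*t^2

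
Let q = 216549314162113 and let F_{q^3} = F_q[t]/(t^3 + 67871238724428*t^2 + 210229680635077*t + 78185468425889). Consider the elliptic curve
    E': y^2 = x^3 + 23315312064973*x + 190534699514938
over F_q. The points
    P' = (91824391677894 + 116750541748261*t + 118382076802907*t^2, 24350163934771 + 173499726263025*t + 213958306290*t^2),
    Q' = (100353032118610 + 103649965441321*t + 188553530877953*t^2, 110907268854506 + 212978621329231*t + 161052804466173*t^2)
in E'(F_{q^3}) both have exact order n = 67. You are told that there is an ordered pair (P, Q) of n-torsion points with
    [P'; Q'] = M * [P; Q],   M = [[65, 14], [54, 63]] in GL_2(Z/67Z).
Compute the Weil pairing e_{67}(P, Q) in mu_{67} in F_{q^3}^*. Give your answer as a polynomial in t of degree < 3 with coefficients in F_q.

155378834170623 + 103520242630127*t + 179684451397301*t^2

Since e_{67}(P,P)=e_{67}(Q,Q)=1 and e_{67}(Q,P)=e_{67}(P,Q)^{-1}, expanding e_{67}(65*P + 14*Q,54*P + 63*Q) leaves e(P,Q)^det(M).
Inverting 56 mod 67: 6. Thus e_{67}(P,Q) = e(P',Q')^{6}.
n = 67 = (1000011)_2 (7 bits, wt 3); accumulate f_{67,P'}(Q'+S)/f_{67,P'}(S) along the 6-step ladder.
Miller gives e_{67}(P',Q') = 199141536085333 + 28168162904118*t + 194411399814027*t^2 in F_{216549314162113^3}.
e_{67}(P,Q) = (199141536085333 + 28168162904118*t + 194411399814027*t^2)^{6} = 155378834170623 + 103520242630127*t + 179684451397301*t^2.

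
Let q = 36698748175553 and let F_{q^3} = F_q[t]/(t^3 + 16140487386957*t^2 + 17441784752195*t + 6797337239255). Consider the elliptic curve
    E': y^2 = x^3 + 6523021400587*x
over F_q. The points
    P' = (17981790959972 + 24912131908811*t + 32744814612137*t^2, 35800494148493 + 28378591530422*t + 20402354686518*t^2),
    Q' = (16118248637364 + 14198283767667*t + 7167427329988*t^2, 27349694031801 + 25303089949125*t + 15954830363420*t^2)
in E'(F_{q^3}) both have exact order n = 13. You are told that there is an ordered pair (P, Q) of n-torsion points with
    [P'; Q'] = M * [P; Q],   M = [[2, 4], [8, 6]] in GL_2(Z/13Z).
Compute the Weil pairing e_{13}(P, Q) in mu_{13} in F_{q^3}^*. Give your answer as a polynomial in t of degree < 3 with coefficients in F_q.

23361357653061 + 9961722321060*t + 5324427791791*t^2

Alternating bilinearity on E[13] (values in mu_{13} in F_{36698748175553^3}) gives e(P',Q') = e(P,Q)^det(M).
So e_{13}(P,Q) = e_{13}(P',Q')^{11}, since 6*11 = 1 mod 13.
Double-and-add over 1101: 4-1 doublings, 3-1 additions; each step l_{T,T}/v_{2T} or l_{T,P'}/v at Q'+S for random S.
f_P(D_Q)/f_Q(D_P) = 13000472398813 + 16555385997798*t + 5928323781486*t^2.
e_{13}(P,Q) = (13000472398813 + 16555385997798*t + 5928323781486*t^2)^{11} = 23361357653061 + 9961722321060*t + 5324427791791*t^2.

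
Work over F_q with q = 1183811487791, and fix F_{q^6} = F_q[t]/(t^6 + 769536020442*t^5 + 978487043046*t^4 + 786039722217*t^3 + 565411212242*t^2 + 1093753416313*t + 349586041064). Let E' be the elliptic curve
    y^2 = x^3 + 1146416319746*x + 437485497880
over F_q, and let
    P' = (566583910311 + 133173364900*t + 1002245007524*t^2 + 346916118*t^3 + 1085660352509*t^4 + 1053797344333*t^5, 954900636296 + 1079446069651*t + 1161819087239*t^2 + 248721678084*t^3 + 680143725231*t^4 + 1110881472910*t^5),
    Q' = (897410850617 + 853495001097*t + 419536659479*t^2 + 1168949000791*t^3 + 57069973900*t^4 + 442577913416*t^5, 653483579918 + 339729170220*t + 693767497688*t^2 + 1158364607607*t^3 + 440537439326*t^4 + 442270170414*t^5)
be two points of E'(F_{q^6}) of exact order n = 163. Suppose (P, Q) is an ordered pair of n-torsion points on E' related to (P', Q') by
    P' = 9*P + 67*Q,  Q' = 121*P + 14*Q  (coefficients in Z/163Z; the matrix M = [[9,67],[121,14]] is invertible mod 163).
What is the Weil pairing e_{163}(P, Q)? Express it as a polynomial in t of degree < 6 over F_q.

Since e_{163}(P,P)=e_{163}(Q,Q)=1 and e_{163}(Q,P)=e_{163}(P,Q)^{-1}, expanding e_{163}(9*P + 67*Q,121*P + 14*Q) leaves e(P,Q)^det(M).
Inverting 6 mod 163: 136. Thus e_{163}(P,Q) = e(P',Q')^{136}.
8-bit Miller (10100011) on E'/F_{1183811487791} with a'=1146416319746, b'=437485497880: accumulate tangent/chord ratios at Q'+S and P'+S'.
e_{163}(P',Q') = 59276603426 + 156513602875*t + 54954591660*t^2 + 255928332913*t^3 + 945646549954*t^4 + 473543643880*t^5.
Raise to 136: e(P,Q) = 305203612794 + 93668238071*t + 937440974453*t^2 + 891067778614*t^3 + 860942840441*t^4 + 78240836856*t^5 in mu_{163}.

305203612794 + 93668238071*t + 937440974453*t^2 + 891067778614*t^3 + 860942840441*t^4 + 78240836856*t^5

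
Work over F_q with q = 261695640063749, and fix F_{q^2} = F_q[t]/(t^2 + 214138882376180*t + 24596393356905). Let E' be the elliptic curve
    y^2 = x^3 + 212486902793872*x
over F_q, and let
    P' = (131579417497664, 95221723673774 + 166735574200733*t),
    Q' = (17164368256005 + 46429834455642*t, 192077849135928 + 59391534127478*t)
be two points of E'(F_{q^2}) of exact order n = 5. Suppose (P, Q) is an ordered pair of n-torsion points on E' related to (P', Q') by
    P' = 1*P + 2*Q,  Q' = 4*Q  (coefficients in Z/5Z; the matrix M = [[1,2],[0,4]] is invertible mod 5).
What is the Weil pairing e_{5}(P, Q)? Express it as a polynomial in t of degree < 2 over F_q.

Since e_{5}(P,P)=e_{5}(Q,Q)=1 and e_{5}(Q,P)=e_{5}(P,Q)^{-1}, expanding e_{5}(1*P + 2*Q,4*Q) leaves e(P,Q)^det(M).
So e_{5}(P,Q) = e_{5}(P',Q')^{4}, since 4*4 = 1 mod 5.
3-bit Miller (101) on E'/F_{261695640063749} with a'=212486902793872, b'=0: accumulate tangent/chord ratios at Q'+S and P'+S'.
e_{5}(P',Q') = 234814260965360 + 199031923487008*t.
e_{5}(P,Q) = (234814260965360 + 199031923487008*t)^{4} = 123740403106608 + 62663716576741*t.

123740403106608 + 62663716576741*t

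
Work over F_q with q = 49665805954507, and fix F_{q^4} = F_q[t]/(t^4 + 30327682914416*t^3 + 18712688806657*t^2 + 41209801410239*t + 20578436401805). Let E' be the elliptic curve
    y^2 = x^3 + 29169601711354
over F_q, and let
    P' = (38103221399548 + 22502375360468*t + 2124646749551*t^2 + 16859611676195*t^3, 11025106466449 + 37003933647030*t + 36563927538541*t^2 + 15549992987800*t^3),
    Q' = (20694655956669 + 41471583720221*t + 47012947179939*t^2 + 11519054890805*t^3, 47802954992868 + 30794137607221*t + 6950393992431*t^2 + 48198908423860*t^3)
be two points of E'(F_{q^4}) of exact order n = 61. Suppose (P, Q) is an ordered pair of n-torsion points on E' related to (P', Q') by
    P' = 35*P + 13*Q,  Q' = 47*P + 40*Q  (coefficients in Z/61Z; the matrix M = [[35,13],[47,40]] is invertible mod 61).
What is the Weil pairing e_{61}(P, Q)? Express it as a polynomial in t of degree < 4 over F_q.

e_{61}(aP+bQ,cP+dQ) = e_{61}(P,Q)^(ad-bc); with (a,b,c,d)=(35,13,47,40) this gives the det-61 law.
det(M) mod 61 = 57; its inverse in (Z/61)^* is 15 (check: 57*15 mod 61 = 1).
Build f_{61,P'} and f_{61,Q'} via the 6-bit ladder of 61=111101_2; evaluate at shifted divisors; quotient in F_{49665805954507^4}.
Result: e(P',Q') = 6904840121229 + 19351754680148*t + 64493641815*t^2 + 36827310014931*t^3.
(6904840121229 + 19351754680148*t + 64493641815*t^2 + 36827310014931*t^3)^{15} mod (49665805954507,f) = 4063612545219 + 23091542705303*t + 30142184363557*t^2 + 13119542336143*t^3.

4063612545219 + 23091542705303*t + 30142184363557*t^2 + 13119542336143*t^3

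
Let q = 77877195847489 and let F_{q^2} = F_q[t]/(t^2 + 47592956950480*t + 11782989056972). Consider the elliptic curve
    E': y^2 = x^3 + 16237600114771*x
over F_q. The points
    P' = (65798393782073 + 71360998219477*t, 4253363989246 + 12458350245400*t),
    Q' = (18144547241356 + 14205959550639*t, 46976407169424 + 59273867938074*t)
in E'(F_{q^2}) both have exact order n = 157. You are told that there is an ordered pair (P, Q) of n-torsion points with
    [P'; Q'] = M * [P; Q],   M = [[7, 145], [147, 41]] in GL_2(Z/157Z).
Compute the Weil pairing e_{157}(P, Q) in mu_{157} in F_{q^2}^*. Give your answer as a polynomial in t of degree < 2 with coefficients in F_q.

The 157-Weil pairing on E[157] over F_{77877195847489} is alternating-bilinear: e_{157}(P',Q') = e_{157}(P,Q)^det(M).
det(M) mod 157 = 10; its inverse in (Z/157)^* is 110 (check: 10*110 mod 157 = 1).
n = 157 = (10011101)_2 (8 bits, wt 5); accumulate f_{157,P'}(Q'+S)/f_{157,P'}(S) along the 7-step ladder.
Miller gives e_{157}(P',Q') = 72227822005473 + 33501809604310*t in F_{77877195847489^2}.
Hence e(P,Q) = 75863993529622 + 76978171609508*t in F_{77877195847489^2}^*.

75863993529622 + 76978171609508*t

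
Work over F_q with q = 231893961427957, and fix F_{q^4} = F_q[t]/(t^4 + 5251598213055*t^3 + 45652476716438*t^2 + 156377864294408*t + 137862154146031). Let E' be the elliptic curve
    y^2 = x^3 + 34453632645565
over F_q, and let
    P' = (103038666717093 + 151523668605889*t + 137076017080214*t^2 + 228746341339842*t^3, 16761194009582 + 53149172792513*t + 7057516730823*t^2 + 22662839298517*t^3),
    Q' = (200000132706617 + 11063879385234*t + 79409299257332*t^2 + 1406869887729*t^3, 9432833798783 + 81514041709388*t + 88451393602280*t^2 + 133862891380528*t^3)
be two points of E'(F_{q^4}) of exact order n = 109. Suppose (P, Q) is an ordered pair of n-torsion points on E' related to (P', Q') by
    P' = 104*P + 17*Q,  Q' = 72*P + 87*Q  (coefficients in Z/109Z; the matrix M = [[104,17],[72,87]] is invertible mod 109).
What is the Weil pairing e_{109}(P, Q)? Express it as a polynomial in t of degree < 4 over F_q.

e_{109} is bilinear + alternating on E[109], so e_{109}(104*P + 17*Q, 72*P + 87*Q) = e_{109}(P,Q)^(104*87-17*72).
Inverting 85 mod 109: 59. Thus e_{109}(P,Q) = e(P',Q')^{59}.
Miller loop for e_{109} over F_{231893961427957^4}: bits of 109 = 1101101; 6 double steps + 4 add steps, l/v at each.
So e_{109}(P',Q') = 67147896600676 + 185551640555247*t + 184841670058106*t^2 + 17009151614808*t^3.
Finally e_{109}(P,Q) = 138273281279029 + 58382002850338*t + 223910173406202*t^2 + 50914105005262*t^3.

138273281279029 + 58382002850338*t + 223910173406202*t^2 + 50914105005262*t^3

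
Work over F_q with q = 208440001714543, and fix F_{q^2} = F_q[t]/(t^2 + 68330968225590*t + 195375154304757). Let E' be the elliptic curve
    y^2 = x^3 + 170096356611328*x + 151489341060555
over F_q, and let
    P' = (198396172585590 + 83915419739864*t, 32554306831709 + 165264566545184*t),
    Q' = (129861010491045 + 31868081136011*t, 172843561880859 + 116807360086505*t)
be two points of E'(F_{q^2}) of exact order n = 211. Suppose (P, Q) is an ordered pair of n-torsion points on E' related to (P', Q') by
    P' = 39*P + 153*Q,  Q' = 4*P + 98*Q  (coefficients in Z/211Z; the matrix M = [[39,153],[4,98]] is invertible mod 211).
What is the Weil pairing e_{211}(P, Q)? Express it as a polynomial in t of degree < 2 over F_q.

e_{211} is bilinear + alternating on E[211], so e_{211}(39*P + 153*Q, 4*P + 98*Q) = e_{211}(P,Q)^(39*98-153*4).
So e_{211}(P,Q) = e_{211}(P',Q')^{136}, since 45*136 = 1 mod 211.
8-bit Miller (11010011) on E'/F_{208440001714543} with a'=170096356611328, b'=151489341060555: accumulate tangent/chord ratios at Q'+S and P'+S'.
Result: e(P',Q') = 12909247853159 + 200293363638468*t.
(12909247853159 + 200293363638468*t)^{136} mod (208440001714543,f) = 51388167688687 + 180881803266290*t.

51388167688687 + 180881803266290*t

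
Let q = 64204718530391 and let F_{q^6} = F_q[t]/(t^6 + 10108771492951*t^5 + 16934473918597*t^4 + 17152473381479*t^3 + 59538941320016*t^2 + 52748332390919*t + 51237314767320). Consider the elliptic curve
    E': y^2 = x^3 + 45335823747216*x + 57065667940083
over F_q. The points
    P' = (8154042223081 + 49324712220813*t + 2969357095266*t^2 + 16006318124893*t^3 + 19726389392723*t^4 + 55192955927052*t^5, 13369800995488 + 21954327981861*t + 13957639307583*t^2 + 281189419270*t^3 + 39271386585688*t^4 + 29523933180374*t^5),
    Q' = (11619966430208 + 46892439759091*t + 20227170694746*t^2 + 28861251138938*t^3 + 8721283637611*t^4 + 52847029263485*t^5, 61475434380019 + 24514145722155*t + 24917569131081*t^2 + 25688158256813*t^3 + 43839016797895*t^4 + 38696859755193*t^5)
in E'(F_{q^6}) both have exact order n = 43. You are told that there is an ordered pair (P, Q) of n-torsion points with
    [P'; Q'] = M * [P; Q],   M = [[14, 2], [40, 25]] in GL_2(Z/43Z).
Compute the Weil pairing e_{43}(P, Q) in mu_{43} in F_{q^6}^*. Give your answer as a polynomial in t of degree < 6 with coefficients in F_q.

Alternating bilinearity on E[43] (values in mu_{43} in F_{64204718530391^6}) gives e(P',Q') = e(P,Q)^det(M).
So e_{43}(P,Q) = e_{43}(P',Q')^{18}, since 12*18 = 1 mod 43.
Miller loop for e_{43} over F_{64204718530391^6}: bits of 43 = 101011; 5 double steps + 3 add steps, l/v at each.
So e_{43}(P',Q') = 22978560018374 + 14505920177018*t + 47723448026389*t^2 + 41070803315249*t^3 + 8080052536476*t^4 + 58541361723875*t^5.
e_{43}(P,Q) = (22978560018374 + 14505920177018*t + 47723448026389*t^2 + 41070803315249*t^3 + 8080052536476*t^4 + 58541361723875*t^5)^{18} = 13349667400797 + 10853287901805*t + 4298203595674*t^2 + 15612318445905*t^3 + 11256128336411*t^4 + 16198059388729*t^5.

13349667400797 + 10853287901805*t + 4298203595674*t^2 + 15612318445905*t^3 + 11256128336411*t^4 + 16198059388729*t^5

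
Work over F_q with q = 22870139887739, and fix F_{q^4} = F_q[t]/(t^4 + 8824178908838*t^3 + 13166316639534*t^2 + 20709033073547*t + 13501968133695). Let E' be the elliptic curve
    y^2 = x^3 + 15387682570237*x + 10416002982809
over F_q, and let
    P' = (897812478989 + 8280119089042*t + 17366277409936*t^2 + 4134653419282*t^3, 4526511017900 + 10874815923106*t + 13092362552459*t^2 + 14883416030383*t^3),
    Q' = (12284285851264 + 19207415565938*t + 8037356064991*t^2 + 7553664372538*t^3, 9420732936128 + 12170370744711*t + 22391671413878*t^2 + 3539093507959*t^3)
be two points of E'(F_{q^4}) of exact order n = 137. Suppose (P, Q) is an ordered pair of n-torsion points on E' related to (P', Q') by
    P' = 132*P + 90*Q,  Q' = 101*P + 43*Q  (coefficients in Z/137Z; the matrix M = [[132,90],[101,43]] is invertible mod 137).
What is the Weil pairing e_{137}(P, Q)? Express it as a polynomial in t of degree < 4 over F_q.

12496300432716 + 11769783801167*t + 10724348789804*t^2 + 2528592321145*t^3

The 137-Weil pairing on E[137] over F_{22870139887739} is alternating-bilinear: e_{137}(P',Q') = e_{137}(P,Q)^det(M).
Inverting 11 mod 137: 25. Thus e_{137}(P,Q) = e(P',Q')^{25}.
8-bit Miller (10001001) on E'/F_{22870139887739} with a'=15387682570237, b'=10416002982809: accumulate tangent/chord ratios at Q'+S and P'+S'.
Miller gives e_{137}(P',Q') = 5790932547557 + 18116008509284*t + 12028161959943*t^2 + 7615851762137*t^3 in F_{22870139887739^4}.
(5790932547557 + 18116008509284*t + 12028161959943*t^2 + 7615851762137*t^3)^{25} mod (22870139887739,f) = 12496300432716 + 11769783801167*t + 10724348789804*t^2 + 2528592321145*t^3.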